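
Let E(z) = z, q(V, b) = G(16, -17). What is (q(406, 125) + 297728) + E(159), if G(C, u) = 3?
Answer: 297890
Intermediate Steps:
q(V, b) = 3
(q(406, 125) + 297728) + E(159) = (3 + 297728) + 159 = 297731 + 159 = 297890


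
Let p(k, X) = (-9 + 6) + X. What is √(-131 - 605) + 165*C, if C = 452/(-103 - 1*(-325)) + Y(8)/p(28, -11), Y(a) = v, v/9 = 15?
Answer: -650155/518 + 4*I*√46 ≈ -1255.1 + 27.129*I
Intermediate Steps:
p(k, X) = -3 + X
v = 135 (v = 9*15 = 135)
Y(a) = 135
C = -11821/1554 (C = 452/(-103 - 1*(-325)) + 135/(-3 - 11) = 452/(-103 + 325) + 135/(-14) = 452/222 + 135*(-1/14) = 452*(1/222) - 135/14 = 226/111 - 135/14 = -11821/1554 ≈ -7.6068)
√(-131 - 605) + 165*C = √(-131 - 605) + 165*(-11821/1554) = √(-736) - 650155/518 = 4*I*√46 - 650155/518 = -650155/518 + 4*I*√46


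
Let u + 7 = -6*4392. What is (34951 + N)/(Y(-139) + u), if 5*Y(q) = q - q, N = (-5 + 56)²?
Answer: -37552/26359 ≈ -1.4246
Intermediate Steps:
N = 2601 (N = 51² = 2601)
Y(q) = 0 (Y(q) = (q - q)/5 = (⅕)*0 = 0)
u = -26359 (u = -7 - 6*4392 = -7 - 26352 = -26359)
(34951 + N)/(Y(-139) + u) = (34951 + 2601)/(0 - 26359) = 37552/(-26359) = 37552*(-1/26359) = -37552/26359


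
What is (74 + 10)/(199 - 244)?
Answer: -28/15 ≈ -1.8667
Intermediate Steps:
(74 + 10)/(199 - 244) = 84/(-45) = 84*(-1/45) = -28/15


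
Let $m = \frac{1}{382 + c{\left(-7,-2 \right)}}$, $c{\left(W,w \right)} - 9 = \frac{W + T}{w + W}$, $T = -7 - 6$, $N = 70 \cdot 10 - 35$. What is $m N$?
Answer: $\frac{5985}{3539} \approx 1.6912$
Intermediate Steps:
$N = 665$ ($N = 700 - 35 = 665$)
$T = -13$ ($T = -7 - 6 = -13$)
$c{\left(W,w \right)} = 9 + \frac{-13 + W}{W + w}$ ($c{\left(W,w \right)} = 9 + \frac{W - 13}{w + W} = 9 + \frac{-13 + W}{W + w}$)
$m = \frac{9}{3539}$ ($m = \frac{1}{382 + \frac{-13 + 9 \left(-2\right) + 10 \left(-7\right)}{-7 - 2}} = \frac{1}{382 + \frac{-13 - 18 - 70}{-9}} = \frac{1}{382 - - \frac{101}{9}} = \frac{1}{382 + \frac{101}{9}} = \frac{1}{\frac{3539}{9}} = \frac{9}{3539} \approx 0.0025431$)
$m N = \frac{9}{3539} \cdot 665 = \frac{5985}{3539}$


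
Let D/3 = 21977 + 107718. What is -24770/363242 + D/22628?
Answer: 70385759005/4109719988 ≈ 17.127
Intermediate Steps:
D = 389085 (D = 3*(21977 + 107718) = 3*129695 = 389085)
-24770/363242 + D/22628 = -24770/363242 + 389085/22628 = -24770*1/363242 + 389085*(1/22628) = -12385/181621 + 389085/22628 = 70385759005/4109719988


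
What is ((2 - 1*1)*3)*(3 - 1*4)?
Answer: -3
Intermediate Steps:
((2 - 1*1)*3)*(3 - 1*4) = ((2 - 1)*3)*(3 - 4) = (1*3)*(-1) = 3*(-1) = -3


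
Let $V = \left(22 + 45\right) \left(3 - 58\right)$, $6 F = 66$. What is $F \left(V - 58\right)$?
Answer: $-41173$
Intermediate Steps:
$F = 11$ ($F = \frac{1}{6} \cdot 66 = 11$)
$V = -3685$ ($V = 67 \left(-55\right) = -3685$)
$F \left(V - 58\right) = 11 \left(-3685 - 58\right) = 11 \left(-3743\right) = -41173$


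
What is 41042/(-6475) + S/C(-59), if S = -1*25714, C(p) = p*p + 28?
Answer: -310514528/22720775 ≈ -13.667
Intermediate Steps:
C(p) = 28 + p² (C(p) = p² + 28 = 28 + p²)
S = -25714
41042/(-6475) + S/C(-59) = 41042/(-6475) - 25714/(28 + (-59)²) = 41042*(-1/6475) - 25714/(28 + 3481) = -41042/6475 - 25714/3509 = -310514528/22720775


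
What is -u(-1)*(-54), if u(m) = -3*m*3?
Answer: 486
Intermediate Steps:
u(m) = -9*m
-u(-1)*(-54) = -(-9*(-1))*(-54) = -9*(-54) = -1*(-486) = 486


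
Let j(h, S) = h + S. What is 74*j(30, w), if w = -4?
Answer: 1924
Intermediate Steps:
j(h, S) = S + h
74*j(30, w) = 74*(-4 + 30) = 74*26 = 1924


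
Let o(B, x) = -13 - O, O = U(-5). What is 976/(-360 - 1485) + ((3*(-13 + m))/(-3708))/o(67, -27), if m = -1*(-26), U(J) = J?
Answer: -3208901/6081120 ≈ -0.52768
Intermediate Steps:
O = -5
o(B, x) = -8 (o(B, x) = -13 - 1*(-5) = -13 + 5 = -8)
m = 26
976/(-360 - 1485) + ((3*(-13 + m))/(-3708))/o(67, -27) = 976/(-360 - 1485) + ((3*(-13 + 26))/(-3708))/(-8) = 976/(-1845) + ((3*13)*(-1/3708))*(-⅛) = 976*(-1/1845) + (39*(-1/3708))*(-⅛) = -976/1845 - 13/1236*(-⅛) = -976/1845 + 13/9888 = -3208901/6081120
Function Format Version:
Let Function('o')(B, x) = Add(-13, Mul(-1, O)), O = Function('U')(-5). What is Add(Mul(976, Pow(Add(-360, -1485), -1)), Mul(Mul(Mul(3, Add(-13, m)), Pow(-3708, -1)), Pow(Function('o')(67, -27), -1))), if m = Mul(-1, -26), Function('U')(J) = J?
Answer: Rational(-3208901, 6081120) ≈ -0.52768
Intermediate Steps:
O = -5
Function('o')(B, x) = -8 (Function('o')(B, x) = Add(-13, Mul(-1, -5)) = Add(-13, 5) = -8)
m = 26
Add(Mul(976, Pow(Add(-360, -1485), -1)), Mul(Mul(Mul(3, Add(-13, m)), Pow(-3708, -1)), Pow(Function('o')(67, -27), -1))) = Add(Mul(976, Pow(Add(-360, -1485), -1)), Mul(Mul(Mul(3, Add(-13, 26)), Pow(-3708, -1)), Pow(-8, -1))) = Add(Mul(976, Pow(-1845, -1)), Mul(Mul(Mul(3, 13), Rational(-1, 3708)), Rational(-1, 8))) = Add(Mul(976, Rational(-1, 1845)), Mul(Mul(39, Rational(-1, 3708)), Rational(-1, 8))) = Add(Rational(-976, 1845), Mul(Rational(-13, 1236), Rational(-1, 8))) = Add(Rational(-976, 1845), Rational(13, 9888)) = Rational(-3208901, 6081120)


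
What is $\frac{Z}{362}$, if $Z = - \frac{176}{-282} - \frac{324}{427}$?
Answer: $- \frac{4054}{10897467} \approx -0.00037201$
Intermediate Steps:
$Z = - \frac{8108}{60207}$ ($Z = \left(-176\right) \left(- \frac{1}{282}\right) - \frac{324}{427} = \frac{88}{141} - \frac{324}{427} = - \frac{8108}{60207} \approx -0.13467$)
$\frac{Z}{362} = - \frac{8108}{60207 \cdot 362} = \left(- \frac{8108}{60207}\right) \frac{1}{362} = - \frac{4054}{10897467}$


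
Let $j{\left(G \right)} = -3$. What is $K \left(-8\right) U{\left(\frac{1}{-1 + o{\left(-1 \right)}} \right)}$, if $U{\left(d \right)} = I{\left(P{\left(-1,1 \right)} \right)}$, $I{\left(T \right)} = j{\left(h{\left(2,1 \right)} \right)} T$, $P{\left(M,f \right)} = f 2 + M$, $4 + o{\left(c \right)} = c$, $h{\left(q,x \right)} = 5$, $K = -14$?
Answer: $-336$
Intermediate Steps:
$o{\left(c \right)} = -4 + c$
$P{\left(M,f \right)} = M + 2 f$ ($P{\left(M,f \right)} = 2 f + M = M + 2 f$)
$I{\left(T \right)} = - 3 T$
$U{\left(d \right)} = -3$ ($U{\left(d \right)} = - 3 \left(-1 + 2 \cdot 1\right) = - 3 \left(-1 + 2\right) = \left(-3\right) 1 = -3$)
$K \left(-8\right) U{\left(\frac{1}{-1 + o{\left(-1 \right)}} \right)} = \left(-14\right) \left(-8\right) \left(-3\right) = 112 \left(-3\right) = -336$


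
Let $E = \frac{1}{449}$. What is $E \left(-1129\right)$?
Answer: $- \frac{1129}{449} \approx -2.5145$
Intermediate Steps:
$E = \frac{1}{449} \approx 0.0022272$
$E \left(-1129\right) = \frac{1}{449} \left(-1129\right) = - \frac{1129}{449}$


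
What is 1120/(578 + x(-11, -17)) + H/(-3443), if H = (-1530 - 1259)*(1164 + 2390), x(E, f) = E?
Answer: 803431466/278883 ≈ 2880.9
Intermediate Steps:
H = -9912106 (H = -2789*3554 = -9912106)
1120/(578 + x(-11, -17)) + H/(-3443) = 1120/(578 - 11) - 9912106/(-3443) = 1120/567 - 9912106*(-1/3443) = 1120*(1/567) + 9912106/3443 = 160/81 + 9912106/3443 = 803431466/278883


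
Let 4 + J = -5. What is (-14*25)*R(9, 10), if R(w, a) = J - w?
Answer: 6300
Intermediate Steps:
J = -9 (J = -4 - 5 = -9)
R(w, a) = -9 - w
(-14*25)*R(9, 10) = (-14*25)*(-9 - 1*9) = -350*(-9 - 9) = -350*(-18) = 6300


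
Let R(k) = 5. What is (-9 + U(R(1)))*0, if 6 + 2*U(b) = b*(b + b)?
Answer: 0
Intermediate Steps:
U(b) = -3 + b² (U(b) = -3 + (b*(b + b))/2 = -3 + (b*(2*b))/2 = -3 + (2*b²)/2 = -3 + b²)
(-9 + U(R(1)))*0 = (-9 + (-3 + 5²))*0 = (-9 + (-3 + 25))*0 = (-9 + 22)*0 = 13*0 = 0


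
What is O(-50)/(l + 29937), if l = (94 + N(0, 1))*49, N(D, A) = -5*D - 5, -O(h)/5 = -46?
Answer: 115/17149 ≈ 0.0067059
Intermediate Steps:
O(h) = 230 (O(h) = -5*(-46) = 230)
N(D, A) = -5 - 5*D
l = 4361 (l = (94 + (-5 - 5*0))*49 = (94 + (-5 + 0))*49 = (94 - 5)*49 = 89*49 = 4361)
O(-50)/(l + 29937) = 230/(4361 + 29937) = 230/34298 = 230*(1/34298) = 115/17149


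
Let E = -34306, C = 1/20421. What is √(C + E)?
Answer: 5*I*√63583081997/6807 ≈ 185.22*I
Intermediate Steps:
C = 1/20421 ≈ 4.8969e-5
√(C + E) = √(1/20421 - 34306) = √(-700562825/20421) = 5*I*√63583081997/6807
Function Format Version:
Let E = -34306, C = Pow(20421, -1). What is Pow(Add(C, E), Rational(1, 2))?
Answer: Mul(Rational(5, 6807), I, Pow(63583081997, Rational(1, 2))) ≈ Mul(185.22, I)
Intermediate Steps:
C = Rational(1, 20421) ≈ 4.8969e-5
Pow(Add(C, E), Rational(1, 2)) = Pow(Add(Rational(1, 20421), -34306), Rational(1, 2)) = Pow(Rational(-700562825, 20421), Rational(1, 2)) = Mul(Rational(5, 6807), I, Pow(63583081997, Rational(1, 2)))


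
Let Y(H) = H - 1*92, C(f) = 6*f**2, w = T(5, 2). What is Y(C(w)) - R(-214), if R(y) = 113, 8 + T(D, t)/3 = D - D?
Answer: 3251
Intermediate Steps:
T(D, t) = -24 (T(D, t) = -24 + 3*(D - D) = -24 + 3*0 = -24 + 0 = -24)
w = -24
Y(H) = -92 + H (Y(H) = H - 92 = -92 + H)
Y(C(w)) - R(-214) = (-92 + 6*(-24)**2) - 1*113 = (-92 + 6*576) - 113 = (-92 + 3456) - 113 = 3364 - 113 = 3251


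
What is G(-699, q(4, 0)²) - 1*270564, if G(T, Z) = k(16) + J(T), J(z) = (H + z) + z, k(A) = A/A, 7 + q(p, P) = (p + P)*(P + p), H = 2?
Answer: -271959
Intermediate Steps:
q(p, P) = -7 + (P + p)² (q(p, P) = -7 + (p + P)*(P + p) = -7 + (P + p)*(P + p) = -7 + (P + p)²)
k(A) = 1
J(z) = 2 + 2*z (J(z) = (2 + z) + z = 2 + 2*z)
G(T, Z) = 3 + 2*T (G(T, Z) = 1 + (2 + 2*T) = 3 + 2*T)
G(-699, q(4, 0)²) - 1*270564 = (3 + 2*(-699)) - 1*270564 = (3 - 1398) - 270564 = -1395 - 270564 = -271959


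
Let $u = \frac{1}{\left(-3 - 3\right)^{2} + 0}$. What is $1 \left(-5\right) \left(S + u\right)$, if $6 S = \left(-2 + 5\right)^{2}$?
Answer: $- \frac{275}{36} \approx -7.6389$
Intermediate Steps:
$S = \frac{3}{2}$ ($S = \frac{\left(-2 + 5\right)^{2}}{6} = \frac{3^{2}}{6} = \frac{1}{6} \cdot 9 = \frac{3}{2} \approx 1.5$)
$u = \frac{1}{36}$ ($u = \frac{1}{\left(-6\right)^{2} + 0} = \frac{1}{36 + 0} = \frac{1}{36} \approx 0.027778$)
$1 \left(-5\right) \left(S + u\right) = 1 \left(-5\right) \left(\frac{3}{2} + \frac{1}{36}\right) = \left(-5\right) \frac{55}{36} = - \frac{275}{36}$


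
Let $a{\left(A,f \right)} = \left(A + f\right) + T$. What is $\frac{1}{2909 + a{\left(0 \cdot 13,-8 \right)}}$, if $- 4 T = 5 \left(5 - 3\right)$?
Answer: $\frac{2}{5797} \approx 0.00034501$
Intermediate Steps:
$T = - \frac{5}{2}$ ($T = - \frac{5 \left(5 - 3\right)}{4} = - \frac{5 \cdot 2}{4} = \left(- \frac{1}{4}\right) 10 = - \frac{5}{2} \approx -2.5$)
$a{\left(A,f \right)} = - \frac{5}{2} + A + f$ ($a{\left(A,f \right)} = \left(A + f\right) - \frac{5}{2} = - \frac{5}{2} + A + f$)
$\frac{1}{2909 + a{\left(0 \cdot 13,-8 \right)}} = \frac{1}{2909 - \frac{21}{2}} = \frac{1}{\frac{5797}{2}} = \frac{2}{5797}$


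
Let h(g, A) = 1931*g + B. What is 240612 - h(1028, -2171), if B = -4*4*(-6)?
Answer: -1744552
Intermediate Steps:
B = 96 (B = -16*(-6) = 96)
h(g, A) = 96 + 1931*g (h(g, A) = 1931*g + 96 = 96 + 1931*g)
240612 - h(1028, -2171) = 240612 - (96 + 1931*1028) = 240612 - (96 + 1985068) = 240612 - 1*1985164 = 240612 - 1985164 = -1744552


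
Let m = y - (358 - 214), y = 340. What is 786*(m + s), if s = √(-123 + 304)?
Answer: 154056 + 786*√181 ≈ 1.6463e+5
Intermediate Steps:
m = 196 (m = 340 - (358 - 214) = 340 - 1*144 = 340 - 144 = 196)
s = √181 ≈ 13.454
786*(m + s) = 786*(196 + √181) = 154056 + 786*√181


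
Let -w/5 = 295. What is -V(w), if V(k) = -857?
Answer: 857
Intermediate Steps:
w = -1475 (w = -5*295 = -1475)
-V(w) = -1*(-857) = 857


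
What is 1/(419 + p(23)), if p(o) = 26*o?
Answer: 1/1017 ≈ 0.00098328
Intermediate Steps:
1/(419 + p(23)) = 1/(419 + 26*23) = 1/(419 + 598) = 1/1017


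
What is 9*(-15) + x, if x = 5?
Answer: -130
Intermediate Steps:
9*(-15) + x = 9*(-15) + 5 = -135 + 5 = -130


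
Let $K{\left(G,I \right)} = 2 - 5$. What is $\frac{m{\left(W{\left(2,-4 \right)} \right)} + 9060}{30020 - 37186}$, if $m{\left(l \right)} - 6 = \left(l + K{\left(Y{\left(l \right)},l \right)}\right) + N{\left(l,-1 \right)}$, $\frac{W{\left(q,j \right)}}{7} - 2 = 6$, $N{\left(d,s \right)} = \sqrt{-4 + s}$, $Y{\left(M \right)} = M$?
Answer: $- \frac{9119}{7166} - \frac{i \sqrt{5}}{7166} \approx -1.2725 - 0.00031204 i$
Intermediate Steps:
$K{\left(G,I \right)} = -3$
$W{\left(q,j \right)} = 56$ ($W{\left(q,j \right)} = 14 + 7 \cdot 6 = 14 + 42 = 56$)
$m{\left(l \right)} = 3 + l + i \sqrt{5}$ ($m{\left(l \right)} = 6 + \left(\left(l - 3\right) + \sqrt{-4 - 1}\right) = 6 + \left(\left(-3 + l\right) + \sqrt{-5}\right) = 6 + \left(\left(-3 + l\right) + i \sqrt{5}\right) = 6 + \left(-3 + l + i \sqrt{5}\right) = 3 + l + i \sqrt{5}$)
$\frac{m{\left(W{\left(2,-4 \right)} \right)} + 9060}{30020 - 37186} = \frac{\left(3 + 56 + i \sqrt{5}\right) + 9060}{30020 - 37186} = \frac{\left(59 + i \sqrt{5}\right) + 9060}{-7166} = \left(9119 + i \sqrt{5}\right) \left(- \frac{1}{7166}\right) = - \frac{9119}{7166} - \frac{i \sqrt{5}}{7166}$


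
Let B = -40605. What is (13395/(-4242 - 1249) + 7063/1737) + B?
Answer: -20382609143/501993 ≈ -40603.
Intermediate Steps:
(13395/(-4242 - 1249) + 7063/1737) + B = (13395/(-4242 - 1249) + 7063/1737) - 40605 = (13395/(-5491) + 7063*(1/1737)) - 40605 = (13395*(-1/5491) + 7063/1737) - 40605 = (-705/289 + 7063/1737) - 40605 = 816622/501993 - 40605 = -20382609143/501993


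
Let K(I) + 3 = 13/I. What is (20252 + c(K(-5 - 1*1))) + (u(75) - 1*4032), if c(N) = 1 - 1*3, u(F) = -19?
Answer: 16199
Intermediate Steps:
K(I) = -3 + 13/I
c(N) = -2 (c(N) = 1 - 3 = -2)
(20252 + c(K(-5 - 1*1))) + (u(75) - 1*4032) = (20252 - 2) + (-19 - 1*4032) = 20250 + (-19 - 4032) = 20250 - 4051 = 16199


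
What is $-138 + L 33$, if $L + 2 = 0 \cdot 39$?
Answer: $-204$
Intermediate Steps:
$L = -2$ ($L = -2 + 0 \cdot 39 = -2 + 0 = -2$)
$-138 + L 33 = -138 - 66 = -204$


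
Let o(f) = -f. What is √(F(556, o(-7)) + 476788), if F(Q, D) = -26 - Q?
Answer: √476206 ≈ 690.08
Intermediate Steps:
√(F(556, o(-7)) + 476788) = √((-26 - 1*556) + 476788) = √((-26 - 556) + 476788) = √(-582 + 476788) = √476206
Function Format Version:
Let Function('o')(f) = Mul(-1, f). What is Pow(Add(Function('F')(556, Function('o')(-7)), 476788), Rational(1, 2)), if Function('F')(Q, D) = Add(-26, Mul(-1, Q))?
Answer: Pow(476206, Rational(1, 2)) ≈ 690.08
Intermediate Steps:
Pow(Add(Function('F')(556, Function('o')(-7)), 476788), Rational(1, 2)) = Pow(Add(Add(-26, Mul(-1, 556)), 476788), Rational(1, 2)) = Pow(Add(Add(-26, -556), 476788), Rational(1, 2)) = Pow(Add(-582, 476788), Rational(1, 2)) = Pow(476206, Rational(1, 2))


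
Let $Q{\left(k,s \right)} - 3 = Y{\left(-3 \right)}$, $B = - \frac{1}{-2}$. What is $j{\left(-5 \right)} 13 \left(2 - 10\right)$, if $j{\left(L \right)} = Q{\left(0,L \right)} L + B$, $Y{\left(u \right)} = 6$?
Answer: $4628$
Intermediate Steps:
$B = \frac{1}{2}$ ($B = \left(-1\right) \left(- \frac{1}{2}\right) = \frac{1}{2} \approx 0.5$)
$Q{\left(k,s \right)} = 9$ ($Q{\left(k,s \right)} = 3 + 6 = 9$)
$j{\left(L \right)} = \frac{1}{2} + 9 L$ ($j{\left(L \right)} = 9 L + \frac{1}{2} = \frac{1}{2} + 9 L$)
$j{\left(-5 \right)} 13 \left(2 - 10\right) = \left(\frac{1}{2} + 9 \left(-5\right)\right) 13 \left(2 - 10\right) = \left(\frac{1}{2} - 45\right) 13 \left(2 - 10\right) = \left(- \frac{89}{2}\right) 13 \left(-8\right) = \left(- \frac{1157}{2}\right) \left(-8\right) = 4628$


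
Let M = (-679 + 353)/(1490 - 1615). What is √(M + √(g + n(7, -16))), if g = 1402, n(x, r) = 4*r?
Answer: √(1630 + 625*√1338)/25 ≈ 6.2599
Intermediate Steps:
M = 326/125 (M = -326/(-125) = -326*(-1/125) = 326/125 ≈ 2.6080)
√(M + √(g + n(7, -16))) = √(326/125 + √(1402 + 4*(-16))) = √(326/125 + √(1402 - 64)) = √(326/125 + √1338)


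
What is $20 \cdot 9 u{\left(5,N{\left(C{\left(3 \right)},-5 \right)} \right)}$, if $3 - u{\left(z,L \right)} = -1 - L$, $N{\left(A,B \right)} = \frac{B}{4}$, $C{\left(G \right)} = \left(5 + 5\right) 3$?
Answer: $495$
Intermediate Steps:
$C{\left(G \right)} = 30$ ($C{\left(G \right)} = 10 \cdot 3 = 30$)
$N{\left(A,B \right)} = \frac{B}{4}$ ($N{\left(A,B \right)} = B \frac{1}{4} = \frac{B}{4}$)
$u{\left(z,L \right)} = 4 + L$ ($u{\left(z,L \right)} = 3 - \left(-1 - L\right) = 3 + \left(1 + L\right) = 4 + L$)
$20 \cdot 9 u{\left(5,N{\left(C{\left(3 \right)},-5 \right)} \right)} = 20 \cdot 9 \left(4 + \frac{1}{4} \left(-5\right)\right) = 180 \left(4 - \frac{5}{4}\right) = 180 \cdot \frac{11}{4} = 495$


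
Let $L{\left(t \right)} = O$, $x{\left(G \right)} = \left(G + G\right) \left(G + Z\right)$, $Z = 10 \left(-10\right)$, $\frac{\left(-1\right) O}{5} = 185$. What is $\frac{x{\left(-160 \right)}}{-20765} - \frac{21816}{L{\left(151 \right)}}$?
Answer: $\frac{75209848}{3841525} \approx 19.578$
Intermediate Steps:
$O = -925$ ($O = \left(-5\right) 185 = -925$)
$Z = -100$
$x{\left(G \right)} = 2 G \left(-100 + G\right)$ ($x{\left(G \right)} = \left(G + G\right) \left(G - 100\right) = 2 G \left(-100 + G\right)$)
$L{\left(t \right)} = -925$
$\frac{x{\left(-160 \right)}}{-20765} - \frac{21816}{L{\left(151 \right)}} = \frac{2 \left(-160\right) \left(-100 - 160\right)}{-20765} - \frac{21816}{-925} = 2 \left(-160\right) \left(-260\right) \left(- \frac{1}{20765}\right) - - \frac{21816}{925} = 83200 \left(- \frac{1}{20765}\right) + \frac{21816}{925} = - \frac{16640}{4153} + \frac{21816}{925} = \frac{75209848}{3841525}$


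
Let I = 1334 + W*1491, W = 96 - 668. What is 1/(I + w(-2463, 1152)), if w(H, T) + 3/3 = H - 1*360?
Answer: -1/854342 ≈ -1.1705e-6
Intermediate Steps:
w(H, T) = -361 + H (w(H, T) = -1 + (H - 1*360) = -1 + (H - 360) = -1 + (-360 + H) = -361 + H)
W = -572
I = -851518 (I = 1334 - 572*1491 = 1334 - 852852 = -851518)
1/(I + w(-2463, 1152)) = 1/(-851518 + (-361 - 2463)) = 1/(-851518 - 2824) = 1/(-854342) = -1/854342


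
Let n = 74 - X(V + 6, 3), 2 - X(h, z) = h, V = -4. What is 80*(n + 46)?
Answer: 9600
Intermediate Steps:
X(h, z) = 2 - h
n = 74 (n = 74 - (2 - (-4 + 6)) = 74 - (2 - 1*2) = 74 - (2 - 2) = 74 - 1*0 = 74 + 0 = 74)
80*(n + 46) = 80*(74 + 46) = 80*120 = 9600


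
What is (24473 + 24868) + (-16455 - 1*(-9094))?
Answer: 41980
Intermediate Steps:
(24473 + 24868) + (-16455 - 1*(-9094)) = 49341 + (-16455 + 9094) = 49341 - 7361 = 41980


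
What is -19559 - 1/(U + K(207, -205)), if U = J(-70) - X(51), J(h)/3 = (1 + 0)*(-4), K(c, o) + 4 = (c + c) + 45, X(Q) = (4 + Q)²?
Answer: -50501337/2582 ≈ -19559.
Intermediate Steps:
K(c, o) = 41 + 2*c (K(c, o) = -4 + ((c + c) + 45) = -4 + (2*c + 45) = -4 + (45 + 2*c) = 41 + 2*c)
J(h) = -12 (J(h) = 3*((1 + 0)*(-4)) = 3*(1*(-4)) = 3*(-4) = -12)
U = -3037 (U = -12 - (4 + 51)² = -12 - 1*55² = -12 - 1*3025 = -12 - 3025 = -3037)
-19559 - 1/(U + K(207, -205)) = -19559 - 1/(-3037 + (41 + 2*207)) = -19559 - 1/(-3037 + (41 + 414)) = -19559 - 1/(-3037 + 455) = -19559 - 1/(-2582) = -19559 - 1*(-1/2582) = -19559 + 1/2582 = -50501337/2582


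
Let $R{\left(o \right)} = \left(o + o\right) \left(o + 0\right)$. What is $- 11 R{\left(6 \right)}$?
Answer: $-792$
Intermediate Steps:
$R{\left(o \right)} = 2 o^{2}$ ($R{\left(o \right)} = 2 o o = 2 o^{2}$)
$- 11 R{\left(6 \right)} = - 11 \cdot 2 \cdot 6^{2} = - 11 \cdot 2 \cdot 36 = \left(-11\right) 72 = -792$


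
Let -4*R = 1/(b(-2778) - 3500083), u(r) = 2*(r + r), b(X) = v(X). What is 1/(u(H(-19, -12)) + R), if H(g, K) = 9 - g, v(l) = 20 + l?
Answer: 14011364/1569272769 ≈ 0.0089286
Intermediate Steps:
b(X) = 20 + X
u(r) = 4*r (u(r) = 2*(2*r) = 4*r)
R = 1/14011364 (R = -1/(4*((20 - 2778) - 3500083)) = -1/(4*(-2758 - 3500083)) = -¼/(-3502841) = -¼*(-1/3502841) = 1/14011364 ≈ 7.1371e-8)
1/(u(H(-19, -12)) + R) = 1/(4*(9 - 1*(-19)) + 1/14011364) = 1/(4*(9 + 19) + 1/14011364) = 1/(4*28 + 1/14011364) = 1/(112 + 1/14011364) = 1/(1569272769/14011364) = 14011364/1569272769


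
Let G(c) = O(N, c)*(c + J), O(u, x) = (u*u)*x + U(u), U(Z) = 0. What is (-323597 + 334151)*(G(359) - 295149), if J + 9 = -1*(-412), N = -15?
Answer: 646489502154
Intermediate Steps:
O(u, x) = x*u² (O(u, x) = (u*u)*x + 0 = u²*x + 0 = x*u² + 0 = x*u²)
J = 403 (J = -9 - 1*(-412) = -9 + 412 = 403)
G(c) = 225*c*(403 + c) (G(c) = (c*(-15)²)*(c + 403) = (c*225)*(403 + c) = (225*c)*(403 + c) = 225*c*(403 + c))
(-323597 + 334151)*(G(359) - 295149) = (-323597 + 334151)*(225*359*(403 + 359) - 295149) = 10554*(225*359*762 - 295149) = 10554*(61550550 - 295149) = 10554*61255401 = 646489502154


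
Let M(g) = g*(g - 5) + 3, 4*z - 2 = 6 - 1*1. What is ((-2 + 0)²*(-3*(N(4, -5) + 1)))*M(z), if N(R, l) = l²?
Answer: 1677/2 ≈ 838.50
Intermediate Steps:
z = 7/4 (z = ½ + (6 - 1*1)/4 = ½ + (6 - 1)/4 = ½ + (¼)*5 = ½ + 5/4 = 7/4 ≈ 1.7500)
M(g) = 3 + g*(-5 + g) (M(g) = g*(-5 + g) + 3 = 3 + g*(-5 + g))
((-2 + 0)²*(-3*(N(4, -5) + 1)))*M(z) = ((-2 + 0)²*(-3*((-5)² + 1)))*(3 + (7/4)² - 5*7/4) = ((-2)²*(-3*(25 + 1)))*(3 + 49/16 - 35/4) = (4*(-3*26))*(-43/16) = (4*(-78))*(-43/16) = -312*(-43/16) = 1677/2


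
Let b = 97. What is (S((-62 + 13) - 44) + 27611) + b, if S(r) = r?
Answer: 27615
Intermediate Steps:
(S((-62 + 13) - 44) + 27611) + b = (((-62 + 13) - 44) + 27611) + 97 = ((-49 - 44) + 27611) + 97 = (-93 + 27611) + 97 = 27518 + 97 = 27615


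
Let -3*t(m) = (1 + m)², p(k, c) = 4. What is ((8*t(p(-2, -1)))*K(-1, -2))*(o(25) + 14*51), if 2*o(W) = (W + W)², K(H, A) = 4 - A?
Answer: -785600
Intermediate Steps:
o(W) = 2*W² (o(W) = (W + W)²/2 = (2*W)²/2 = (4*W²)/2 = 2*W²)
t(m) = -(1 + m)²/3
((8*t(p(-2, -1)))*K(-1, -2))*(o(25) + 14*51) = ((8*(-(1 + 4)²/3))*(4 - 1*(-2)))*(2*25² + 14*51) = ((8*(-⅓*5²))*(4 + 2))*(2*625 + 714) = ((8*(-⅓*25))*6)*(1250 + 714) = ((8*(-25/3))*6)*1964 = -200/3*6*1964 = -400*1964 = -785600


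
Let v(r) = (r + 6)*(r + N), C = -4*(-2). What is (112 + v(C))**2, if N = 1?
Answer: 56644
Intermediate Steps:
C = 8
v(r) = (1 + r)*(6 + r) (v(r) = (r + 6)*(r + 1) = (6 + r)*(1 + r) = (1 + r)*(6 + r))
(112 + v(C))**2 = (112 + (6 + 8**2 + 7*8))**2 = (112 + (6 + 64 + 56))**2 = (112 + 126)**2 = 238**2 = 56644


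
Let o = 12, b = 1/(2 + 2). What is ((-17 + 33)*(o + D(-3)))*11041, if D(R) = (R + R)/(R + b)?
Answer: 27558336/11 ≈ 2.5053e+6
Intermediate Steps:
b = ¼ (b = 1/4 = ¼ ≈ 0.25000)
D(R) = 2*R/(¼ + R) (D(R) = (R + R)/(R + ¼) = (2*R)/(¼ + R) = 2*R/(¼ + R))
((-17 + 33)*(o + D(-3)))*11041 = ((-17 + 33)*(12 + 8*(-3)/(1 + 4*(-3))))*11041 = (16*(12 + 8*(-3)/(1 - 12)))*11041 = (16*(12 + 8*(-3)/(-11)))*11041 = (16*(12 + 8*(-3)*(-1/11)))*11041 = (16*(12 + 24/11))*11041 = (16*(156/11))*11041 = (2496/11)*11041 = 27558336/11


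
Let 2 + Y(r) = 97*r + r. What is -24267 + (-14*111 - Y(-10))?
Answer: -24839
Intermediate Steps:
Y(r) = -2 + 98*r (Y(r) = -2 + (97*r + r) = -2 + 98*r)
-24267 + (-14*111 - Y(-10)) = -24267 + (-14*111 - (-2 + 98*(-10))) = -24267 + (-1554 - (-2 - 980)) = -24267 + (-1554 - 1*(-982)) = -24267 + (-1554 + 982) = -24267 - 572 = -24839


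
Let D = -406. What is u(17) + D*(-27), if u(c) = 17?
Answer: 10979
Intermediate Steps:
u(17) + D*(-27) = 17 - 406*(-27) = 17 + 10962 = 10979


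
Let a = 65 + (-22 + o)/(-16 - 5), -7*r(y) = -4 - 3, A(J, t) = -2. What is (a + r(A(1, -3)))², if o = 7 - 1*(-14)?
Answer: 1923769/441 ≈ 4362.3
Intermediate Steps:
o = 21 (o = 7 + 14 = 21)
r(y) = 1 (r(y) = -(-4 - 3)/7 = -⅐*(-7) = 1)
a = 1366/21 (a = 65 + (-22 + 21)/(-16 - 5) = 65 - 1/(-21) = 65 - 1*(-1/21) = 65 + 1/21 = 1366/21 ≈ 65.048)
(a + r(A(1, -3)))² = (1366/21 + 1)² = (1387/21)² = 1923769/441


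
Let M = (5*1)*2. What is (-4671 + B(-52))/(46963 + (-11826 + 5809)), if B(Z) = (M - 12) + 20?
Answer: -4653/40946 ≈ -0.11364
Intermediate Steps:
M = 10 (M = 5*2 = 10)
B(Z) = 18 (B(Z) = (10 - 12) + 20 = -2 + 20 = 18)
(-4671 + B(-52))/(46963 + (-11826 + 5809)) = (-4671 + 18)/(46963 + (-11826 + 5809)) = -4653/(46963 - 6017) = -4653/40946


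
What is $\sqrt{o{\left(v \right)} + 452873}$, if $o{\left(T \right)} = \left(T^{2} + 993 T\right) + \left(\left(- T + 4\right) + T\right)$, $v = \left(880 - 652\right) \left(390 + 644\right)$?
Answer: $89 \sqrt{7046277} \approx 2.3625 \cdot 10^{5}$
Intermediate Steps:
$v = 235752$ ($v = 228 \cdot 1034 = 235752$)
$o{\left(T \right)} = 4 + T^{2} + 993 T$ ($o{\left(T \right)} = \left(T^{2} + 993 T\right) + \left(\left(4 - T\right) + T\right) = \left(T^{2} + 993 T\right) + 4 = 4 + T^{2} + 993 T$)
$\sqrt{o{\left(v \right)} + 452873} = \sqrt{\left(4 + 235752^{2} + 993 \cdot 235752\right) + 452873} = \sqrt{\left(4 + 55579005504 + 234101736\right) + 452873} = \sqrt{55813107244 + 452873} = \sqrt{55813560117} = 89 \sqrt{7046277}$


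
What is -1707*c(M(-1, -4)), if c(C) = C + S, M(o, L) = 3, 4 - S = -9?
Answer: -27312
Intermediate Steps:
S = 13 (S = 4 - 1*(-9) = 4 + 9 = 13)
c(C) = 13 + C (c(C) = C + 13 = 13 + C)
-1707*c(M(-1, -4)) = -1707*(13 + 3) = -1707*16 = -27312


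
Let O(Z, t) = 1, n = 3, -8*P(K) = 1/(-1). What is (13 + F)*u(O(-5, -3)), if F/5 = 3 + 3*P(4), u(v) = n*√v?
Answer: 717/8 ≈ 89.625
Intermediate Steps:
P(K) = ⅛ (P(K) = -⅛/(-1) = -⅛*(-1) = ⅛)
u(v) = 3*√v
F = 135/8 (F = 5*(3 + 3*(⅛)) = 5*(3 + 3/8) = 5*(27/8) = 135/8 ≈ 16.875)
(13 + F)*u(O(-5, -3)) = (13 + 135/8)*(3*√1) = 239*(3*1)/8 = (239/8)*3 = 717/8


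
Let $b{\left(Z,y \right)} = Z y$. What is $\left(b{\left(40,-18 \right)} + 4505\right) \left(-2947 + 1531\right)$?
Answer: $-5359560$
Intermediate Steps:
$\left(b{\left(40,-18 \right)} + 4505\right) \left(-2947 + 1531\right) = \left(40 \left(-18\right) + 4505\right) \left(-2947 + 1531\right) = \left(-720 + 4505\right) \left(-1416\right) = 3785 \left(-1416\right) = -5359560$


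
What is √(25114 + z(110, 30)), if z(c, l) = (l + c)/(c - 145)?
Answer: 9*√310 ≈ 158.46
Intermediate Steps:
z(c, l) = (c + l)/(-145 + c)
√(25114 + z(110, 30)) = √(25114 + (110 + 30)/(-145 + 110)) = √(25114 + 140/(-35)) = √(25114 - 1/35*140) = √(25114 - 4) = √25110 = 9*√310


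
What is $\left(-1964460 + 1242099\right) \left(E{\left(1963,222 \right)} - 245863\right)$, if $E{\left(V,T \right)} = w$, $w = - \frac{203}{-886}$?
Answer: $\frac{157355085853815}{886} \approx 1.776 \cdot 10^{11}$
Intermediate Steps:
$w = \frac{203}{886}$ ($w = \left(-203\right) \left(- \frac{1}{886}\right) = \frac{203}{886} \approx 0.22912$)
$E{\left(V,T \right)} = \frac{203}{886}$
$\left(-1964460 + 1242099\right) \left(E{\left(1963,222 \right)} - 245863\right) = \left(-1964460 + 1242099\right) \left(\frac{203}{886} - 245863\right) = \left(-722361\right) \left(- \frac{217834415}{886}\right) = \frac{157355085853815}{886}$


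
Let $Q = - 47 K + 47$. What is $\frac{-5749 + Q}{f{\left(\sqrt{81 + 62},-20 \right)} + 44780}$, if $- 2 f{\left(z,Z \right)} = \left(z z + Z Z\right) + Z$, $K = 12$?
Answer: $- \frac{964}{6849} \approx -0.14075$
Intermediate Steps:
$f{\left(z,Z \right)} = - \frac{Z}{2} - \frac{Z^{2}}{2} - \frac{z^{2}}{2}$ ($f{\left(z,Z \right)} = - \frac{\left(z z + Z Z\right) + Z}{2} = - \frac{\left(z^{2} + Z^{2}\right) + Z}{2} = - \frac{\left(Z^{2} + z^{2}\right) + Z}{2} = - \frac{Z + Z^{2} + z^{2}}{2} = - \frac{Z}{2} - \frac{Z^{2}}{2} - \frac{z^{2}}{2}$)
$Q = -517$ ($Q = \left(-47\right) 12 + 47 = -564 + 47 = -517$)
$\frac{-5749 + Q}{f{\left(\sqrt{81 + 62},-20 \right)} + 44780} = \frac{-5749 - 517}{\left(\left(- \frac{1}{2}\right) \left(-20\right) - \frac{\left(-20\right)^{2}}{2} - \frac{\left(\sqrt{81 + 62}\right)^{2}}{2}\right) + 44780} = - \frac{6266}{\left(10 - 200 - \frac{\left(\sqrt{143}\right)^{2}}{2}\right) + 44780} = - \frac{6266}{\left(10 - 200 - \frac{143}{2}\right) + 44780} = - \frac{6266}{- \frac{523}{2} + 44780} = - \frac{6266}{\frac{89037}{2}} = \left(-6266\right) \frac{2}{89037} = - \frac{964}{6849}$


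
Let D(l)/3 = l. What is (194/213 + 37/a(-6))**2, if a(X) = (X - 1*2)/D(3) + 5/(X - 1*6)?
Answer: 75404061604/100220121 ≈ 752.38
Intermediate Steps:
D(l) = 3*l
a(X) = -2/9 + 5/(-6 + X) + X/9 (a(X) = (X - 1*2)/((3*3)) + 5/(X - 1*6) = (X - 2)/9 + 5/(X - 6) = (-2 + X)*(1/9) + 5/(-6 + X) = (-2/9 + X/9) + 5/(-6 + X) = -2/9 + 5/(-6 + X) + X/9)
(194/213 + 37/a(-6))**2 = (194/213 + 37/(((57 + (-6)**2 - 8*(-6))/(9*(-6 - 6)))))**2 = (194*(1/213) + 37/(((1/9)*(57 + 36 + 48)/(-12))))**2 = (194/213 + 37/(((1/9)*(-1/12)*141)))**2 = (194/213 + 37/(-47/36))**2 = (194/213 + 37*(-36/47))**2 = (194/213 - 1332/47)**2 = (-274598/10011)**2 = 75404061604/100220121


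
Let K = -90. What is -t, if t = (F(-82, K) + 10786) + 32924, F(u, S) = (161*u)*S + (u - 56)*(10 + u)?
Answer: -1241826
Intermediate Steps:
F(u, S) = (-56 + u)*(10 + u) + 161*S*u (F(u, S) = 161*S*u + (-56 + u)*(10 + u) = (-56 + u)*(10 + u) + 161*S*u)
t = 1241826 (t = ((-560 + (-82)² - 46*(-82) + 161*(-90)*(-82)) + 10786) + 32924 = ((-560 + 6724 + 3772 + 1188180) + 10786) + 32924 = (1198116 + 10786) + 32924 = 1208902 + 32924 = 1241826)
-t = -1*1241826 = -1241826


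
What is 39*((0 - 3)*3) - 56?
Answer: -407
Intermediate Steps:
39*((0 - 3)*3) - 56 = 39*(-3*3) - 56 = 39*(-9) - 56 = -351 - 56 = -407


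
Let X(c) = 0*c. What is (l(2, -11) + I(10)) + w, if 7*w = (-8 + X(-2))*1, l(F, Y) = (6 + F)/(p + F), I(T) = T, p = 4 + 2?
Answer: 69/7 ≈ 9.8571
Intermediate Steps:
X(c) = 0
p = 6
l(F, Y) = 1 (l(F, Y) = (6 + F)/(6 + F) = 1)
w = -8/7 (w = ((-8 + 0)*1)/7 = (-8*1)/7 = (⅐)*(-8) = -8/7 ≈ -1.1429)
(l(2, -11) + I(10)) + w = (1 + 10) - 8/7 = 11 - 8/7 = 69/7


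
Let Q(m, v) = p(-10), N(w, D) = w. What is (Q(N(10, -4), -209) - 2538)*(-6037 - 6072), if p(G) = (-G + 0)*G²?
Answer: 18623642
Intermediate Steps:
p(G) = -G³ (p(G) = (-G)*G² = -G³)
Q(m, v) = 1000 (Q(m, v) = -1*(-10)³ = -1*(-1000) = 1000)
(Q(N(10, -4), -209) - 2538)*(-6037 - 6072) = (1000 - 2538)*(-6037 - 6072) = -1538*(-12109) = 18623642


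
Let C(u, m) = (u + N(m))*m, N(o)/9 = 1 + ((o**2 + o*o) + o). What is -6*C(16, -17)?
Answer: 517548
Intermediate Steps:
N(o) = 9 + 9*o + 18*o**2 (N(o) = 9*(1 + ((o**2 + o*o) + o)) = 9*(1 + ((o**2 + o**2) + o)) = 9*(1 + (2*o**2 + o)) = 9*(1 + (o + 2*o**2)) = 9*(1 + o + 2*o**2) = 9 + 9*o + 18*o**2)
C(u, m) = m*(9 + u + 9*m + 18*m**2) (C(u, m) = (u + (9 + 9*m + 18*m**2))*m = (9 + u + 9*m + 18*m**2)*m = m*(9 + u + 9*m + 18*m**2))
-6*C(16, -17) = -(-102)*(9 + 16 + 9*(-17) + 18*(-17)**2) = -(-102)*(9 + 16 - 153 + 18*289) = -(-102)*(9 + 16 - 153 + 5202) = -(-102)*5074 = -6*(-86258) = 517548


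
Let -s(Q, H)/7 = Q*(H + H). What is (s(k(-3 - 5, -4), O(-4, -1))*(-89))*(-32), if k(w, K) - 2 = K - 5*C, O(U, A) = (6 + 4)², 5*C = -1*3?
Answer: -3987200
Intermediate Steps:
C = -⅗ (C = (-1*3)/5 = (⅕)*(-3) = -⅗ ≈ -0.60000)
O(U, A) = 100 (O(U, A) = 10² = 100)
k(w, K) = 5 + K (k(w, K) = 2 + (K - 5*(-⅗)) = 2 + (K + 3) = 2 + (3 + K) = 5 + K)
s(Q, H) = -14*H*Q (s(Q, H) = -7*Q*(H + H) = -7*Q*2*H = -14*H*Q)
(s(k(-3 - 5, -4), O(-4, -1))*(-89))*(-32) = (-14*100*(5 - 4)*(-89))*(-32) = (-14*100*1*(-89))*(-32) = -1400*(-89)*(-32) = 124600*(-32) = -3987200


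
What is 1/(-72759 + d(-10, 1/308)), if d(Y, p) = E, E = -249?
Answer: -1/73008 ≈ -1.3697e-5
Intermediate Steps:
d(Y, p) = -249
1/(-72759 + d(-10, 1/308)) = 1/(-72759 - 249) = 1/(-73008) = -1/73008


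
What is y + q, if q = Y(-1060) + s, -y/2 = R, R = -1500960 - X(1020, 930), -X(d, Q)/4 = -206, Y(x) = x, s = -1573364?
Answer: 1429144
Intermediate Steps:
X(d, Q) = 824 (X(d, Q) = -4*(-206) = 824)
R = -1501784 (R = -1500960 - 1*824 = -1500960 - 824 = -1501784)
y = 3003568 (y = -2*(-1501784) = 3003568)
q = -1574424 (q = -1060 - 1573364 = -1574424)
y + q = 3003568 - 1574424 = 1429144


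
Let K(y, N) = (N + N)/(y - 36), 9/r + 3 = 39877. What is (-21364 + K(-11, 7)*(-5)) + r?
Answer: -40035010789/1874078 ≈ -21363.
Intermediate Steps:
r = 9/39874 (r = 9/(-3 + 39877) = 9/39874 ≈ 0.00022571)
K(y, N) = 2*N/(-36 + y) (K(y, N) = (2*N)/(-36 + y) = 2*N/(-36 + y))
(-21364 + K(-11, 7)*(-5)) + r = (-21364 + (2*7/(-36 - 11))*(-5)) + 9/39874 = (-21364 + (2*7/(-47))*(-5)) + 9/39874 = (-21364 + (2*7*(-1/47))*(-5)) + 9/39874 = (-21364 - 14/47*(-5)) + 9/39874 = (-21364 + 70/47) + 9/39874 = -1004038/47 + 9/39874 = -40035010789/1874078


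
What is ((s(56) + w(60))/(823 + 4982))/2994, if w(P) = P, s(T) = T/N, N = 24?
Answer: 187/52140510 ≈ 3.5865e-6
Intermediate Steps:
s(T) = T/24
((s(56) + w(60))/(823 + 4982))/2994 = (((1/24)*56 + 60)/(823 + 4982))/2994 = ((7/3 + 60)/5805)*(1/2994) = ((187/3)*(1/5805))*(1/2994) = (187/17415)*(1/2994) = 187/52140510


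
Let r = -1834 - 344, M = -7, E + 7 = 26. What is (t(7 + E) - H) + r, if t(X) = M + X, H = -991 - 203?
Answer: -965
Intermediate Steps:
E = 19 (E = -7 + 26 = 19)
H = -1194
t(X) = -7 + X
r = -2178
(t(7 + E) - H) + r = ((-7 + (7 + 19)) - 1*(-1194)) - 2178 = ((-7 + 26) + 1194) - 2178 = (19 + 1194) - 2178 = 1213 - 2178 = -965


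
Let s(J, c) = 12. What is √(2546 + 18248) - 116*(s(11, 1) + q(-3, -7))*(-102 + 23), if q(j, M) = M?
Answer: 45820 + √20794 ≈ 45964.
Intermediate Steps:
√(2546 + 18248) - 116*(s(11, 1) + q(-3, -7))*(-102 + 23) = √(2546 + 18248) - 116*(12 - 7)*(-102 + 23) = √20794 - 580*(-79) = √20794 - 116*(-395) = √20794 + 45820 = 45820 + √20794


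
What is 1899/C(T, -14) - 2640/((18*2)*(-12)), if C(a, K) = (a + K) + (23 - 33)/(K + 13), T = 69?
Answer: 20666/585 ≈ 35.326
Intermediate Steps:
C(a, K) = K + a - 10/(13 + K) (C(a, K) = (K + a) - 10/(13 + K) = K + a - 10/(13 + K))
1899/C(T, -14) - 2640/((18*2)*(-12)) = 1899/(((-10 + (-14)² + 13*(-14) + 13*69 - 14*69)/(13 - 14))) - 2640/((18*2)*(-12)) = 1899/(((-10 + 196 - 182 + 897 - 966)/(-1))) - 2640/(36*(-12)) = 1899/((-1*(-65))) - 2640/(-432) = 1899/65 - 2640*(-1/432) = 1899*(1/65) + 55/9 = 1899/65 + 55/9 = 20666/585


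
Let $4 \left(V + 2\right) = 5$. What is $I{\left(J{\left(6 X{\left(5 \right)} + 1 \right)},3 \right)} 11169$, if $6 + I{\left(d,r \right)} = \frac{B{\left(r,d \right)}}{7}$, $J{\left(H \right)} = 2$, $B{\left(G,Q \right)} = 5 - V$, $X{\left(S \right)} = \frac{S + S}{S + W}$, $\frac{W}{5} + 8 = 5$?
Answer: $- \frac{1619505}{28} \approx -57839.0$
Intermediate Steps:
$W = -15$ ($W = -40 + 5 \cdot 5 = -40 + 25 = -15$)
$X{\left(S \right)} = \frac{2 S}{-15 + S}$ ($X{\left(S \right)} = \frac{S + S}{S - 15} = \frac{2 S}{-15 + S}$)
$V = - \frac{3}{4}$ ($V = -2 + \frac{1}{4} \cdot 5 = -2 + \frac{5}{4} = - \frac{3}{4} \approx -0.75$)
$B{\left(G,Q \right)} = \frac{23}{4}$ ($B{\left(G,Q \right)} = 5 - - \frac{3}{4} = 5 + \frac{3}{4} = \frac{23}{4}$)
$I{\left(d,r \right)} = - \frac{145}{28}$ ($I{\left(d,r \right)} = -6 + \frac{23}{4 \cdot 7} = -6 + \frac{23}{4} \cdot \frac{1}{7} = -6 + \frac{23}{28} = - \frac{145}{28}$)
$I{\left(J{\left(6 X{\left(5 \right)} + 1 \right)},3 \right)} 11169 = \left(- \frac{145}{28}\right) 11169 = - \frac{1619505}{28}$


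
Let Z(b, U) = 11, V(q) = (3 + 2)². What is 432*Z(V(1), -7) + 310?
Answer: 5062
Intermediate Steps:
V(q) = 25 (V(q) = 5² = 25)
432*Z(V(1), -7) + 310 = 432*11 + 310 = 4752 + 310 = 5062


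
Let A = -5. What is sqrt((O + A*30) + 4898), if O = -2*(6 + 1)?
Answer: 3*sqrt(526) ≈ 68.804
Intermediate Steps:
O = -14 (O = -2*7 = -14)
sqrt((O + A*30) + 4898) = sqrt((-14 - 5*30) + 4898) = sqrt((-14 - 150) + 4898) = sqrt(-164 + 4898) = sqrt(4734) = 3*sqrt(526)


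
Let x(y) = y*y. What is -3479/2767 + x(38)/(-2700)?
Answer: -3347212/1867725 ≈ -1.7921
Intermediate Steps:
x(y) = y**2
-3479/2767 + x(38)/(-2700) = -3479/2767 + 38**2/(-2700) = -3479*1/2767 + 1444*(-1/2700) = -3479/2767 - 361/675 = -3347212/1867725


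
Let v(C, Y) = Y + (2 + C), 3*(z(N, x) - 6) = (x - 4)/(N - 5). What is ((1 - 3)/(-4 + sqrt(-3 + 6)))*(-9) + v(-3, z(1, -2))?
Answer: -1/26 - 18*sqrt(3)/13 ≈ -2.4367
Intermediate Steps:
z(N, x) = 6 + (-4 + x)/(3*(-5 + N)) (z(N, x) = 6 + ((x - 4)/(N - 5))/3 = 6 + ((-4 + x)/(-5 + N))/3 = 6 + (-4 + x)/(3*(-5 + N)))
v(C, Y) = 2 + C + Y
((1 - 3)/(-4 + sqrt(-3 + 6)))*(-9) + v(-3, z(1, -2)) = ((1 - 3)/(-4 + sqrt(-3 + 6)))*(-9) + (2 - 3 + (-94 - 2 + 18*1)/(3*(-5 + 1))) = -2/(-4 + sqrt(3))*(-9) + (2 - 3 + (1/3)*(-94 - 2 + 18)/(-4)) = 18/(-4 + sqrt(3)) + (2 - 3 + (1/3)*(-1/4)*(-78)) = 18/(-4 + sqrt(3)) + (2 - 3 + 13/2) = 18/(-4 + sqrt(3)) + 11/2 = 11/2 + 18/(-4 + sqrt(3))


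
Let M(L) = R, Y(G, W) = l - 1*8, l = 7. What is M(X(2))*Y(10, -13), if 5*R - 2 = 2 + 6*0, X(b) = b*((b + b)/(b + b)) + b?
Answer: -4/5 ≈ -0.80000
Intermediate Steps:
Y(G, W) = -1 (Y(G, W) = 7 - 1*8 = 7 - 8 = -1)
X(b) = 2*b (X(b) = b*((2*b)/((2*b))) + b = b*((2*b)*(1/(2*b))) + b = b*1 + b = b + b = 2*b)
R = 4/5 (R = 2/5 + (2 + 6*0)/5 = 2/5 + (2 + 0)/5 = 2/5 + (1/5)*2 = 2/5 + 2/5 = 4/5 ≈ 0.80000)
M(L) = 4/5
M(X(2))*Y(10, -13) = (4/5)*(-1) = -4/5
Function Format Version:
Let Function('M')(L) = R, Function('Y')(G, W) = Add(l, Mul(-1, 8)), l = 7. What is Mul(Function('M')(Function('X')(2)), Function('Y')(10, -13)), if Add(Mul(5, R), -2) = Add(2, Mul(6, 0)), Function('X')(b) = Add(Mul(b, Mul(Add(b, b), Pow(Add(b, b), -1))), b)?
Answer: Rational(-4, 5) ≈ -0.80000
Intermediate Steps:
Function('Y')(G, W) = -1 (Function('Y')(G, W) = Add(7, Mul(-1, 8)) = Add(7, -8) = -1)
Function('X')(b) = Mul(2, b) (Function('X')(b) = Add(Mul(b, Mul(Mul(2, b), Pow(Mul(2, b), -1))), b) = Add(Mul(b, Mul(Mul(2, b), Mul(Rational(1, 2), Pow(b, -1)))), b) = Add(Mul(b, 1), b) = Add(b, b) = Mul(2, b))
R = Rational(4, 5) (R = Add(Rational(2, 5), Mul(Rational(1, 5), Add(2, Mul(6, 0)))) = Add(Rational(2, 5), Mul(Rational(1, 5), Add(2, 0))) = Add(Rational(2, 5), Mul(Rational(1, 5), 2)) = Add(Rational(2, 5), Rational(2, 5)) = Rational(4, 5) ≈ 0.80000)
Function('M')(L) = Rational(4, 5)
Mul(Function('M')(Function('X')(2)), Function('Y')(10, -13)) = Mul(Rational(4, 5), -1) = Rational(-4, 5)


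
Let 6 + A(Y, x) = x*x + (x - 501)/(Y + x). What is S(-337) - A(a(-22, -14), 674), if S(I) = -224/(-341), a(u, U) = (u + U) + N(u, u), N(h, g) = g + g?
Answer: -8364921047/18414 ≈ -4.5427e+5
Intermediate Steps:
N(h, g) = 2*g
a(u, U) = U + 3*u (a(u, U) = (u + U) + 2*u = (U + u) + 2*u = U + 3*u)
S(I) = 224/341 (S(I) = -224*(-1/341) = 224/341)
A(Y, x) = -6 + x**2 + (-501 + x)/(Y + x) (A(Y, x) = -6 + (x*x + (x - 501)/(Y + x)) = -6 + (x**2 + (-501 + x)/(Y + x)) = -6 + x**2 + (-501 + x)/(Y + x))
S(-337) - A(a(-22, -14), 674) = 224/341 - (-501 + 674**3 - 6*(-14 + 3*(-22)) - 5*674 + (-14 + 3*(-22))*674**2)/((-14 + 3*(-22)) + 674) = 224/341 - (-501 + 306182024 - 6*(-14 - 66) - 3370 + (-14 - 66)*454276)/((-14 - 66) + 674) = 224/341 - (-501 + 306182024 - 6*(-80) - 3370 - 80*454276)/(-80 + 674) = 224/341 - (-501 + 306182024 + 480 - 3370 - 36342080)/594 = 224/341 - 269836553/594 = -8364921047/18414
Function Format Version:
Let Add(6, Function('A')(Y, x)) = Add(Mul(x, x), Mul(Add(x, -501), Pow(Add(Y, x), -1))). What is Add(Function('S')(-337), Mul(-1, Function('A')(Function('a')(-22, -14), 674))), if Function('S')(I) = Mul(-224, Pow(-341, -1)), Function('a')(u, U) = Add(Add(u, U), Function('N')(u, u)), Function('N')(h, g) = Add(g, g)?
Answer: Rational(-8364921047, 18414) ≈ -4.5427e+5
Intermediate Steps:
Function('N')(h, g) = Mul(2, g)
Function('a')(u, U) = Add(U, Mul(3, u)) (Function('a')(u, U) = Add(Add(u, U), Mul(2, u)) = Add(Add(U, u), Mul(2, u)) = Add(U, Mul(3, u)))
Function('S')(I) = Rational(224, 341) (Function('S')(I) = Mul(-224, Rational(-1, 341)) = Rational(224, 341))
Function('A')(Y, x) = Add(-6, Pow(x, 2), Mul(Pow(Add(Y, x), -1), Add(-501, x))) (Function('A')(Y, x) = Add(-6, Add(Mul(x, x), Mul(Add(x, -501), Pow(Add(Y, x), -1)))) = Add(-6, Add(Pow(x, 2), Mul(Add(-501, x), Pow(Add(Y, x), -1)))) = Add(-6, Add(Pow(x, 2), Mul(Pow(Add(Y, x), -1), Add(-501, x)))) = Add(-6, Pow(x, 2), Mul(Pow(Add(Y, x), -1), Add(-501, x))))
Add(Function('S')(-337), Mul(-1, Function('A')(Function('a')(-22, -14), 674))) = Add(Rational(224, 341), Mul(-1, Mul(Pow(Add(Add(-14, Mul(3, -22)), 674), -1), Add(-501, Pow(674, 3), Mul(-6, Add(-14, Mul(3, -22))), Mul(-5, 674), Mul(Add(-14, Mul(3, -22)), Pow(674, 2)))))) = Add(Rational(224, 341), Mul(-1, Mul(Pow(Add(Add(-14, -66), 674), -1), Add(-501, 306182024, Mul(-6, Add(-14, -66)), -3370, Mul(Add(-14, -66), 454276))))) = Add(Rational(224, 341), Mul(-1, Mul(Pow(Add(-80, 674), -1), Add(-501, 306182024, Mul(-6, -80), -3370, Mul(-80, 454276))))) = Add(Rational(224, 341), Mul(-1, Mul(Pow(594, -1), Add(-501, 306182024, 480, -3370, -36342080)))) = Add(Rational(224, 341), Mul(-1, Mul(Rational(1, 594), 269836553))) = Add(Rational(224, 341), Mul(-1, Rational(269836553, 594))) = Add(Rational(224, 341), Rational(-269836553, 594)) = Rational(-8364921047, 18414)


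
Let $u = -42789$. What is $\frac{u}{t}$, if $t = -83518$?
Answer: $\frac{42789}{83518} \approx 0.51233$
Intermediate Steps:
$\frac{u}{t} = - \frac{42789}{-83518} = \left(-42789\right) \left(- \frac{1}{83518}\right) = \frac{42789}{83518}$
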